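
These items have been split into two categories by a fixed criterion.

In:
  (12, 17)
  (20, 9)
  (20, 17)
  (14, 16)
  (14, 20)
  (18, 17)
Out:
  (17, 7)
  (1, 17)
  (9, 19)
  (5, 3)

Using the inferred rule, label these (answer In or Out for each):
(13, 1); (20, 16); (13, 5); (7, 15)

The common property of the 'In' items is: first is even. No 'Out' item has it.
(13, 1): first 13, fails the rule → Out.
(20, 16): first 20, passes → In.
(13, 5): first 13, fails the rule → Out.
(7, 15): first 7, fails the rule → Out.

Out, In, Out, Out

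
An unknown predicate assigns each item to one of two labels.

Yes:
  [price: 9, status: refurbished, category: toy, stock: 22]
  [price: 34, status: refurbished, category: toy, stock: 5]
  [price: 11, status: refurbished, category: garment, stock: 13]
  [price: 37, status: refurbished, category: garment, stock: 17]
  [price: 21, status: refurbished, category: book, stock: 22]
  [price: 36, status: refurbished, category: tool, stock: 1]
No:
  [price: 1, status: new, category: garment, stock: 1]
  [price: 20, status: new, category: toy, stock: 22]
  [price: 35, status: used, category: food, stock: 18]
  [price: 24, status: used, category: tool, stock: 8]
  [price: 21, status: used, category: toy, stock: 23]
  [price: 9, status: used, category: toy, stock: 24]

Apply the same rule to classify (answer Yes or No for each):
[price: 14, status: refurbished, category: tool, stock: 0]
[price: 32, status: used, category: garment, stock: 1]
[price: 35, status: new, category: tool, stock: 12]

Yes, No, No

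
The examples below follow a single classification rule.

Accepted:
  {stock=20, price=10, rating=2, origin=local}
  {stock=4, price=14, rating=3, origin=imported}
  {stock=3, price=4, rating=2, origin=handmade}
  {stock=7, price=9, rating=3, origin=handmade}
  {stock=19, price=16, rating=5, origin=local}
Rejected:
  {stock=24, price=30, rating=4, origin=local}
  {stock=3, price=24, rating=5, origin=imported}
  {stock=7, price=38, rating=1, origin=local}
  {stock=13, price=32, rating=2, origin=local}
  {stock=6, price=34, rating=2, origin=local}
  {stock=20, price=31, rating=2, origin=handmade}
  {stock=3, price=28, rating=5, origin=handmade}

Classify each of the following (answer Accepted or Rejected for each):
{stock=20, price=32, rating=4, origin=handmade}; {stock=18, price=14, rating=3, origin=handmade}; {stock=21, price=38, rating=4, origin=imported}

Every 'Accepted' example satisfies: price ≤ 16. None of the 'Rejected' examples do.
{stock=20, price=32, rating=4, origin=handmade} — price = 32, hence Rejected.
{stock=18, price=14, rating=3, origin=handmade} — price = 14, hence Accepted.
{stock=21, price=38, rating=4, origin=imported} — price = 38, hence Rejected.

Rejected, Accepted, Rejected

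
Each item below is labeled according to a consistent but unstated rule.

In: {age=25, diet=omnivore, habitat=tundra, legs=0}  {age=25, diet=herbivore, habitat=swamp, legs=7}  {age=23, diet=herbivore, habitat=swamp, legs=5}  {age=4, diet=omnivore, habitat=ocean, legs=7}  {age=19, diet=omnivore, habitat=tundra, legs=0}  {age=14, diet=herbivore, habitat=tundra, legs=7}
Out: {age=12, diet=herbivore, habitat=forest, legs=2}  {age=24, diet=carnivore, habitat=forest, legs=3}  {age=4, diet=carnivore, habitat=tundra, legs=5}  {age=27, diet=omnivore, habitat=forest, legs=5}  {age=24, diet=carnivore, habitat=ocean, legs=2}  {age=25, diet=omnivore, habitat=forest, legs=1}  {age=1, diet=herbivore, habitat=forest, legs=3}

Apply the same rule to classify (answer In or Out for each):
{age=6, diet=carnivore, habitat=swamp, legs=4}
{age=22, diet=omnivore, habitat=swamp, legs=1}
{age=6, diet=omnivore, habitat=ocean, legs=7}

Out, In, In

The distinguishing property — habitat is not forest AND diet is not carnivore — holds for all the 'In' cases and none of the 'Out' cases.
{age=6, diet=carnivore, habitat=swamp, legs=4}: habitat is swamp, diet is carnivore, doesn't match → Out.
{age=22, diet=omnivore, habitat=swamp, legs=1}: habitat is swamp, diet is omnivore, passes → In.
{age=6, diet=omnivore, habitat=ocean, legs=7}: habitat is ocean, diet is omnivore, passes → In.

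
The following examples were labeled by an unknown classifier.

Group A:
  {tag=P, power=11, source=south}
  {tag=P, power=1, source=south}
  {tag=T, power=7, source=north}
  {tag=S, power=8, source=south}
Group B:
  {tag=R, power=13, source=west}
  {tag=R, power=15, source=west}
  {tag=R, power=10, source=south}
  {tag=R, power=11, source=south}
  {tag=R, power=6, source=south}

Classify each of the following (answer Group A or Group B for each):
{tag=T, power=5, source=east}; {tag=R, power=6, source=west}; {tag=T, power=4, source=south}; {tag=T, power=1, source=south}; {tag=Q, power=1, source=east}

Group A, Group B, Group A, Group A, Group A

The pattern is that an item is 'Group A' exactly when: tag is not R.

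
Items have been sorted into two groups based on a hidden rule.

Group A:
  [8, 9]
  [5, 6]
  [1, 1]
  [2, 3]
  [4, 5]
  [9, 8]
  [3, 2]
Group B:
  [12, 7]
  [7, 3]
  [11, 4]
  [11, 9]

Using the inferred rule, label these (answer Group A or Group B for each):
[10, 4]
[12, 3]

Group B, Group B

All 'Group A' examples share one property — |first − second| ≤ 1 — and every 'Group B' example lacks it.
Group B: [10, 4], since |10−4| = 6. Group B: [12, 3], since |12−3| = 9.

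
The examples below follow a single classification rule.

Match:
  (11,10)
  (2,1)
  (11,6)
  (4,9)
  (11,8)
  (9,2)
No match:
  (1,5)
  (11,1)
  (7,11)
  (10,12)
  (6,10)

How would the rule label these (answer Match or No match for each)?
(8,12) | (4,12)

The simplest hypothesis consistent with all the labels is: sum is odd.
No match: (8,12), since 8+12 = 20.
No match: (4,12), since 4+12 = 16.

No match, No match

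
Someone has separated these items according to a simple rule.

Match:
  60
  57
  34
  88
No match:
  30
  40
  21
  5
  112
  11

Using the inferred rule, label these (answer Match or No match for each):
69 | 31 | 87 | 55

Every 'Match' example satisfies: digit sum ≥ 6. None of the 'No match' examples do.
69 → digit sum 6+9 = 15 → Match. 31 → digit sum 3+1 = 4 → No match. 87 → digit sum 8+7 = 15 → Match. 55 → digit sum 5+5 = 10 → Match.

Match, No match, Match, Match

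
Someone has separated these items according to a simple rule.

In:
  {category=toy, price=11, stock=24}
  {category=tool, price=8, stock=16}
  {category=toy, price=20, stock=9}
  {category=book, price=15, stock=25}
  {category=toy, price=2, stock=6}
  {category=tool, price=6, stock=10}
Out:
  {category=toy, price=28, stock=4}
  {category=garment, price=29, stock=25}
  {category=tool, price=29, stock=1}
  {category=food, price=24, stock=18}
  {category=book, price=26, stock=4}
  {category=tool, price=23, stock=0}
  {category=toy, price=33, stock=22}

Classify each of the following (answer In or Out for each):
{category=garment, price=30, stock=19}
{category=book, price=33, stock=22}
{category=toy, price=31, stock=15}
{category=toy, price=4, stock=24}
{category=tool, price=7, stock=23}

A rule that fits every label: price ≤ 20 — true of each 'In' example, false of each 'Out' one.
{category=garment, price=30, stock=19}: price = 30, lacks this property → Out.
{category=book, price=33, stock=22}: price = 33, lacks this property → Out.
{category=toy, price=31, stock=15}: price = 31, lacks this property → Out.
{category=toy, price=4, stock=24}: price = 4, matches → In.
{category=tool, price=7, stock=23}: price = 7, matches → In.

Out, Out, Out, In, In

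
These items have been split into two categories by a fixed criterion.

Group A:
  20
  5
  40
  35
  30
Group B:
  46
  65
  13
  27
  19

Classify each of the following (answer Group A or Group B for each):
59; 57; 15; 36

Group B, Group B, Group A, Group B

One predicate separates the groups cleanly: multiple of 5 AND at most 40.
59: 59 = 5·11 + 4, 59 > 40, does not fit → Group B. 57: 57 = 5·11 + 2, 57 > 40, does not fit → Group B. 15: 15 = 5·3, 15 ≤ 40, passes → Group A. 36: 36 = 5·7 + 1, 36 ≤ 40, does not fit → Group B.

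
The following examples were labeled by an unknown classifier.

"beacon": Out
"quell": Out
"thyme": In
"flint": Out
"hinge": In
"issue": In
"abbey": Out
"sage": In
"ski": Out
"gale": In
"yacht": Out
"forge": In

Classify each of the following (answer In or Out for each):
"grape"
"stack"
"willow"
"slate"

Rule: ends with 'e'. This holds for each 'In' example and fails for each 'Out' one.
"grape": ends with 'e' — has this property, so In. "stack": ends with 'k' — fails this test, so Out. "willow": ends with 'w' — fails this test, so Out. "slate": ends with 'e' — has this property, so In.

In, Out, Out, In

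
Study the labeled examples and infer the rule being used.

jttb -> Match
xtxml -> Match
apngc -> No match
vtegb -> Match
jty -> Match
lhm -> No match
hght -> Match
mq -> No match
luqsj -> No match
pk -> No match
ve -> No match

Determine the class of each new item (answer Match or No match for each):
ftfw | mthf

Match, Match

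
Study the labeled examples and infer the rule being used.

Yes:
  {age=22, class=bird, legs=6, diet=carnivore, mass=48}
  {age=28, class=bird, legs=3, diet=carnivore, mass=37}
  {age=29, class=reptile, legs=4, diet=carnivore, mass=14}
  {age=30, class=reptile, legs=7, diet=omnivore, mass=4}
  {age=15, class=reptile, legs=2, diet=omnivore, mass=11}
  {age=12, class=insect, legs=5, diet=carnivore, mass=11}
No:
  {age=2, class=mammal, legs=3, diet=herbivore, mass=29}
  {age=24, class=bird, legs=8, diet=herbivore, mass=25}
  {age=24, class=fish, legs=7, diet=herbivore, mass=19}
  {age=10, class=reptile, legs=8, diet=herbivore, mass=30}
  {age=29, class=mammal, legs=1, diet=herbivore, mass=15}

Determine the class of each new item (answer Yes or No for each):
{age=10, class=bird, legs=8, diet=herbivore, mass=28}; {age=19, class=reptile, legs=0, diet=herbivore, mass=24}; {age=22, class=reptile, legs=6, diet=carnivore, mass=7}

Looking at the examples, the only property every 'Yes' case has and every 'No' case lacks is: diet is not herbivore.

No, No, Yes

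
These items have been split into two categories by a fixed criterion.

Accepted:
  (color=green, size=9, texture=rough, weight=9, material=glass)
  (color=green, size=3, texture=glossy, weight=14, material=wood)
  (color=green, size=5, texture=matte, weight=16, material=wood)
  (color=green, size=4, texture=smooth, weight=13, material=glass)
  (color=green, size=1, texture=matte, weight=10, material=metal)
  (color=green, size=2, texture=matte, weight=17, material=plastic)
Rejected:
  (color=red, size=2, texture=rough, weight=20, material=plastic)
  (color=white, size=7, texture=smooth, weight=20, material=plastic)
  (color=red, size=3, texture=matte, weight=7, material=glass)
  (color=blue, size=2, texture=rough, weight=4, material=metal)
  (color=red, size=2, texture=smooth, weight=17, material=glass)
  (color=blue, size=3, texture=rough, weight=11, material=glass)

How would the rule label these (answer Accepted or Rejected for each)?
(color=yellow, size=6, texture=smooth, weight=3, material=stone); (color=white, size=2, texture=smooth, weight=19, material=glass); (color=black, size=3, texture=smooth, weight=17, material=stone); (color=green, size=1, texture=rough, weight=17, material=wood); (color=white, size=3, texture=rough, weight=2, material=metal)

Rejected, Rejected, Rejected, Accepted, Rejected

One predicate separates the groups cleanly: color is green.
(color=yellow, size=6, texture=smooth, weight=3, material=stone): color is yellow, does not pass → Rejected. (color=white, size=2, texture=smooth, weight=19, material=glass): color is white, does not pass → Rejected. (color=black, size=3, texture=smooth, weight=17, material=stone): color is black, does not pass → Rejected. (color=green, size=1, texture=rough, weight=17, material=wood): color is green, has this property → Accepted. (color=white, size=3, texture=rough, weight=2, material=metal): color is white, does not pass → Rejected.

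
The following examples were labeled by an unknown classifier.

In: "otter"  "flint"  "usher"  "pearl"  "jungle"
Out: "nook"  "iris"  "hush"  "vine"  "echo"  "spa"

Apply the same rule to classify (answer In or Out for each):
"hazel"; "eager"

The distinguishing property — length ≥ 5 — holds for all the 'In' cases and none of the 'Out' cases.
"hazel": length 5, has this property → In.
"eager": length 5, has this property → In.

In, In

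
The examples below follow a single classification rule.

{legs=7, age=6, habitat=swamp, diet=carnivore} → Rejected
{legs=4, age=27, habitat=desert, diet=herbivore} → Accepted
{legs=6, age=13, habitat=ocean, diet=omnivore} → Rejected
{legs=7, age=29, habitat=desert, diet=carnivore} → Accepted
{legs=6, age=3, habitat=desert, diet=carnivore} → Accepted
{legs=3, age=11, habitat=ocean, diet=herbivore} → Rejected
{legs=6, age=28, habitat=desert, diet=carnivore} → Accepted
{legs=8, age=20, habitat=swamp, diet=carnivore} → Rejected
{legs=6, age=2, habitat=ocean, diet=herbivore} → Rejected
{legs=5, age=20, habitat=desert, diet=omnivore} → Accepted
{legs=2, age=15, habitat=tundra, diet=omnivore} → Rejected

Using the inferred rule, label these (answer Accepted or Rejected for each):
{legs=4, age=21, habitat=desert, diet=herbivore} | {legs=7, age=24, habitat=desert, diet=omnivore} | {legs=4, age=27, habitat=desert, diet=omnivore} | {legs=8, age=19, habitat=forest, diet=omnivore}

Accepted, Accepted, Accepted, Rejected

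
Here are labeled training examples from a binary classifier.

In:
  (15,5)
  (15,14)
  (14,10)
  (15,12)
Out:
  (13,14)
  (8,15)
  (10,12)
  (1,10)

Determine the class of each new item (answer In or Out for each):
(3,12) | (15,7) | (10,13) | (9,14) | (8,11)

Out, In, Out, Out, Out

Rule: first > second. This holds for each 'In' example and fails for each 'Out' one.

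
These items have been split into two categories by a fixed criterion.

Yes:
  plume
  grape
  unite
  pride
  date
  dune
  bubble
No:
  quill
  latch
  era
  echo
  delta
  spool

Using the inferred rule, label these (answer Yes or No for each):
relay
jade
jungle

All 'Yes' examples share one property — ends with 'e' — and every 'No' example lacks it.
relay: ends with 'y', does not satisfy this → No.
jade: ends with 'e', checks out → Yes.
jungle: ends with 'e', checks out → Yes.

No, Yes, Yes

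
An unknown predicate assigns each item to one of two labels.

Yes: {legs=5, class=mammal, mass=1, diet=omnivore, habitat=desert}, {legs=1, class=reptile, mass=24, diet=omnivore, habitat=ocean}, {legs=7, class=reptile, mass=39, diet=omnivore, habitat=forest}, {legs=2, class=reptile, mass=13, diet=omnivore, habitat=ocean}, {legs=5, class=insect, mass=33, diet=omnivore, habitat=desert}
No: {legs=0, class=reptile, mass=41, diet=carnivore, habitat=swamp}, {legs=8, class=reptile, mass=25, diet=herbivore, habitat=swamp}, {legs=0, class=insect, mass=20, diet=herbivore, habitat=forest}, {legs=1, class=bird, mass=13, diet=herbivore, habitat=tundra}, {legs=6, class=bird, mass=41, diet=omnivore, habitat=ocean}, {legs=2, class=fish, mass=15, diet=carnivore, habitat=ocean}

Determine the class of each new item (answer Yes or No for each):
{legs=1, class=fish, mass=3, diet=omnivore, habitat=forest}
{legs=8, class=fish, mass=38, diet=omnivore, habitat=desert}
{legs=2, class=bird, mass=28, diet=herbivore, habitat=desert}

One predicate separates the groups cleanly: diet is omnivore AND mass ≤ 39.
Yes: {legs=1, class=fish, mass=3, diet=omnivore, habitat=forest}, since diet is omnivore, mass = 3. Yes: {legs=8, class=fish, mass=38, diet=omnivore, habitat=desert}, since diet is omnivore, mass = 38. No: {legs=2, class=bird, mass=28, diet=herbivore, habitat=desert}, since diet is herbivore, mass = 28.

Yes, Yes, No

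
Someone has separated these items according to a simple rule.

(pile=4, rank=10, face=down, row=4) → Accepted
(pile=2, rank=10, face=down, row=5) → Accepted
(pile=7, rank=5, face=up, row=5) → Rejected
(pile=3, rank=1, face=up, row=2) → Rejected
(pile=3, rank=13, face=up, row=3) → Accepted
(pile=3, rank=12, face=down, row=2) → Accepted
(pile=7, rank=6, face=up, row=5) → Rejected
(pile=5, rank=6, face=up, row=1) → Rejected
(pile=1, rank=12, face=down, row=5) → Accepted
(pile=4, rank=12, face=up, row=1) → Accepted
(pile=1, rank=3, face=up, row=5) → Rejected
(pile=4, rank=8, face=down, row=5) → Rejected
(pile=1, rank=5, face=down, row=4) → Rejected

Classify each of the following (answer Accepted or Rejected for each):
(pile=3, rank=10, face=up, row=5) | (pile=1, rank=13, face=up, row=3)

Accepted, Accepted

One predicate separates the groups cleanly: rank ≥ 10.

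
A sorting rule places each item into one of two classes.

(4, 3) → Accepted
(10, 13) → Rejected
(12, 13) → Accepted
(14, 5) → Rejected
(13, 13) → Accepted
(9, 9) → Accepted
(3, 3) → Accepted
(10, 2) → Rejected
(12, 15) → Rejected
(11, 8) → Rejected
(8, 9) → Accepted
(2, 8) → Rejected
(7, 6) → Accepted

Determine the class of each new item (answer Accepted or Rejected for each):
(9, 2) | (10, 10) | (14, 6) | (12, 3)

Rejected, Accepted, Rejected, Rejected

The simplest hypothesis consistent with all the labels is: |first − second| ≤ 1.
Rejected: (9, 2), since |9−2| = 7. Accepted: (10, 10), since |10−10| = 0. Rejected: (14, 6), since |14−6| = 8. Rejected: (12, 3), since |12−3| = 9.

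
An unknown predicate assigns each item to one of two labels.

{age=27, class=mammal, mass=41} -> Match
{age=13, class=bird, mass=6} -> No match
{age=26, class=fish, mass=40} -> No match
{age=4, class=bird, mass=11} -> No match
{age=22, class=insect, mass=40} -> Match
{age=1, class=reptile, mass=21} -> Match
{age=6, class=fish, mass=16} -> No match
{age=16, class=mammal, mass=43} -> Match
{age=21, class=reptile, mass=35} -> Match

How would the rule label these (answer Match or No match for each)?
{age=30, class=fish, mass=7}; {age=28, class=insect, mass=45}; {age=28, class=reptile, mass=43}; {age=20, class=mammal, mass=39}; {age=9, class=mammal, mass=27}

No match, Match, Match, Match, Match

Every 'Match' example satisfies: age ≠ 26 AND mass ≥ 21. None of the 'No match' examples do.
No match: {age=30, class=fish, mass=7}, since age = 30, mass = 7.
Match: {age=28, class=insect, mass=45}, since age = 28, mass = 45.
Match: {age=28, class=reptile, mass=43}, since age = 28, mass = 43.
Match: {age=20, class=mammal, mass=39}, since age = 20, mass = 39.
Match: {age=9, class=mammal, mass=27}, since age = 9, mass = 27.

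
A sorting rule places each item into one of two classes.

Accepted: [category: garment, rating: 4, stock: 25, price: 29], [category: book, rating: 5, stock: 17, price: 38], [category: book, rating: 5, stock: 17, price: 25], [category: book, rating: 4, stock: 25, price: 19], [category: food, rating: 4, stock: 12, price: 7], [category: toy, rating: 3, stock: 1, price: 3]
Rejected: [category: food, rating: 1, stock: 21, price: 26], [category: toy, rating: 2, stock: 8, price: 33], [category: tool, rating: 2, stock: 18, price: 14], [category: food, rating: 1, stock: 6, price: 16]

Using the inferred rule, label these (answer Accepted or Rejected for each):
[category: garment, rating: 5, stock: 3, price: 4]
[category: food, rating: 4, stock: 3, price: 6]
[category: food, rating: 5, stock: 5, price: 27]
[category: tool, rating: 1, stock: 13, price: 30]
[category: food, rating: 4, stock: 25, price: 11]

All 'Accepted' examples share one property — rating ≥ 3 — and every 'Rejected' example lacks it.
[category: garment, rating: 5, stock: 3, price: 4]: Accepted (rating = 5).
[category: food, rating: 4, stock: 3, price: 6]: Accepted (rating = 4).
[category: food, rating: 5, stock: 5, price: 27]: Accepted (rating = 5).
[category: tool, rating: 1, stock: 13, price: 30]: Rejected (rating = 1).
[category: food, rating: 4, stock: 25, price: 11]: Accepted (rating = 4).

Accepted, Accepted, Accepted, Rejected, Accepted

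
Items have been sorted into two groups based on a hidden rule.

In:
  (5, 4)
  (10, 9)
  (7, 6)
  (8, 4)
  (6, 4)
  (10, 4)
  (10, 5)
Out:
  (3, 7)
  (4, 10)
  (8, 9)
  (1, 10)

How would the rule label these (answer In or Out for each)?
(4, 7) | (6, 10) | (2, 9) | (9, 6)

Out, Out, Out, In

The distinguishing property — first > second — holds for all the 'In' cases and none of the 'Out' cases.
Out: (4, 7), since 4 < 7.
Out: (6, 10), since 6 < 10.
Out: (2, 9), since 2 < 9.
In: (9, 6), since 9 > 6.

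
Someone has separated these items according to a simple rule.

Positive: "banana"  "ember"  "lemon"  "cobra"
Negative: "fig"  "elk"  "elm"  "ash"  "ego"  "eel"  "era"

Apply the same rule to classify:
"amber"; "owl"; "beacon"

Positive, Negative, Positive

All 'Positive' examples share one property — length ≥ 5 — and every 'Negative' example lacks it.
"amber": length 5 — matches, so Positive.
"owl": length 3 — doesn't qualify, so Negative.
"beacon": length 6 — matches, so Positive.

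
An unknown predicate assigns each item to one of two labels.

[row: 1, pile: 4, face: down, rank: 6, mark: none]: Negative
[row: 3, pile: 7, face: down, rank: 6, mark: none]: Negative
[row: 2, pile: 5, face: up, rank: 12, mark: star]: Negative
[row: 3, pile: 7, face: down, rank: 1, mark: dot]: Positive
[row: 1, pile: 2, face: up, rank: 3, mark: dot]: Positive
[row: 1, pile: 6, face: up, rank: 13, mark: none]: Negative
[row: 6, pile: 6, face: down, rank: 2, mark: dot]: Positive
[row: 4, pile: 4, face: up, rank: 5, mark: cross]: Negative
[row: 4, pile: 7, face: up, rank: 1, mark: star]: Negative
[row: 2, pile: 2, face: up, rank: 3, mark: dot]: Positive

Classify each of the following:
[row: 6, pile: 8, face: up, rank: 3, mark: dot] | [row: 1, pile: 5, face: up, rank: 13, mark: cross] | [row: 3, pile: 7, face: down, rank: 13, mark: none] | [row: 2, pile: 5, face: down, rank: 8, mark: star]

Rule: mark is dot. This holds for each 'Positive' example and fails for each 'Negative' one.
[row: 6, pile: 8, face: up, rank: 3, mark: dot]: mark is dot, checks out → Positive. [row: 1, pile: 5, face: up, rank: 13, mark: cross]: mark is cross, doesn't match → Negative. [row: 3, pile: 7, face: down, rank: 13, mark: none]: mark is none, doesn't match → Negative. [row: 2, pile: 5, face: down, rank: 8, mark: star]: mark is star, doesn't match → Negative.

Positive, Negative, Negative, Negative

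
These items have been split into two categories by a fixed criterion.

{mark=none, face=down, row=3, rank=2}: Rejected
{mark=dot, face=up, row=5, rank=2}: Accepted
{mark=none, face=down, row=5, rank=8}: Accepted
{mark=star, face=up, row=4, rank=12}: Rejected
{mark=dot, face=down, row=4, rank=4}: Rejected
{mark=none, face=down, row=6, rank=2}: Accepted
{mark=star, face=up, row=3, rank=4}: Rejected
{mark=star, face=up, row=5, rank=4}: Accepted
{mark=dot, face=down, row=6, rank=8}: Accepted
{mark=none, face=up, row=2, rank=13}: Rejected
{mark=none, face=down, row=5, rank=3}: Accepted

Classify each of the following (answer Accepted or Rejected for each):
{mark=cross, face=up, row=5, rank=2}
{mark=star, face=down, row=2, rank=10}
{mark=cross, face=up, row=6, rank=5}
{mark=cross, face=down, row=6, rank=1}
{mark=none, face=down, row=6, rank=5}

Accepted, Rejected, Accepted, Accepted, Accepted

All 'Accepted' examples share one property — row ≥ 5 — and every 'Rejected' example lacks it.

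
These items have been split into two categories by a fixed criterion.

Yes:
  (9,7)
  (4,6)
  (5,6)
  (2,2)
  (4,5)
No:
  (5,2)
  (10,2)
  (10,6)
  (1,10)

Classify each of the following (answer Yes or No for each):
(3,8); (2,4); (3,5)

No, Yes, Yes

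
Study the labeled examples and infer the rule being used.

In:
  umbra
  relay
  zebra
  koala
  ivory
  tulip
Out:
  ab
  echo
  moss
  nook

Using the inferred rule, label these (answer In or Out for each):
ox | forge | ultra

The rule appears to be: odd length.
ox: Out (length 2).
forge: In (length 5).
ultra: In (length 5).

Out, In, In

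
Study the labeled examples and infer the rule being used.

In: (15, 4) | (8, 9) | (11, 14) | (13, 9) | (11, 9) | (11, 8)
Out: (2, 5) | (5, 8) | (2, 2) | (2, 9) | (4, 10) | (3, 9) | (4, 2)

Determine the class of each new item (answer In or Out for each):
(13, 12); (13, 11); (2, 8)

A rule that fits every label: sum ≥ 17 — true of each 'In' example, false of each 'Out' one.
(13, 12): 13+12 = 25 — meets the rule, so In.
(13, 11): 13+11 = 24 — meets the rule, so In.
(2, 8): 2+8 = 10 — fails this test, so Out.

In, In, Out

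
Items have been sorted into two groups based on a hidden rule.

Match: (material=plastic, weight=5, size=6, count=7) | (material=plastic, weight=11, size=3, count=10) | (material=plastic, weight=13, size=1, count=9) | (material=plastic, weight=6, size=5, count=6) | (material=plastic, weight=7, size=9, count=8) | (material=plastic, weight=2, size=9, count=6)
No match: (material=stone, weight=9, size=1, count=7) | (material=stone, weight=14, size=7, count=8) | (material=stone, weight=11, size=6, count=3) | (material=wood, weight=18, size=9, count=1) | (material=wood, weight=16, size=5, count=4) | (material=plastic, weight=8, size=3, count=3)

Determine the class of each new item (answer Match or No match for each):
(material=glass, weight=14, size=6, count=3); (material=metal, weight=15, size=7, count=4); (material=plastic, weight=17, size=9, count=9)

One predicate separates the groups cleanly: material is plastic AND count ≥ 4.
No match: (material=glass, weight=14, size=6, count=3), since material is glass, count = 3. No match: (material=metal, weight=15, size=7, count=4), since material is metal, count = 4. Match: (material=plastic, weight=17, size=9, count=9), since material is plastic, count = 9.

No match, No match, Match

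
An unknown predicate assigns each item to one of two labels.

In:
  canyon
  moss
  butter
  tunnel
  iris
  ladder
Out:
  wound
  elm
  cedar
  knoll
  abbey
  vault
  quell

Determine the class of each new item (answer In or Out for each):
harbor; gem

The common property of the 'In' items is: even length. No 'Out' item has it.
In: harbor, since length 6. Out: gem, since length 3.

In, Out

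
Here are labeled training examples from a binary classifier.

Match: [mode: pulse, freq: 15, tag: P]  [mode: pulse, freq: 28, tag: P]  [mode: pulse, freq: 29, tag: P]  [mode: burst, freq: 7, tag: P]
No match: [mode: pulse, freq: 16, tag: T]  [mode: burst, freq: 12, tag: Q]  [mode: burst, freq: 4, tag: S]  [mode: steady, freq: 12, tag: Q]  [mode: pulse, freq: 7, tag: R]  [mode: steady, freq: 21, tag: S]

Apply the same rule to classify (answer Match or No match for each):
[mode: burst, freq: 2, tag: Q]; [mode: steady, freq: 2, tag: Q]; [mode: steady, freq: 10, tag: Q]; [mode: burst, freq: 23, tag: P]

No match, No match, No match, Match

The simplest hypothesis consistent with all the labels is: tag is P.
No match: [mode: burst, freq: 2, tag: Q], since tag is Q.
No match: [mode: steady, freq: 2, tag: Q], since tag is Q.
No match: [mode: steady, freq: 10, tag: Q], since tag is Q.
Match: [mode: burst, freq: 23, tag: P], since tag is P.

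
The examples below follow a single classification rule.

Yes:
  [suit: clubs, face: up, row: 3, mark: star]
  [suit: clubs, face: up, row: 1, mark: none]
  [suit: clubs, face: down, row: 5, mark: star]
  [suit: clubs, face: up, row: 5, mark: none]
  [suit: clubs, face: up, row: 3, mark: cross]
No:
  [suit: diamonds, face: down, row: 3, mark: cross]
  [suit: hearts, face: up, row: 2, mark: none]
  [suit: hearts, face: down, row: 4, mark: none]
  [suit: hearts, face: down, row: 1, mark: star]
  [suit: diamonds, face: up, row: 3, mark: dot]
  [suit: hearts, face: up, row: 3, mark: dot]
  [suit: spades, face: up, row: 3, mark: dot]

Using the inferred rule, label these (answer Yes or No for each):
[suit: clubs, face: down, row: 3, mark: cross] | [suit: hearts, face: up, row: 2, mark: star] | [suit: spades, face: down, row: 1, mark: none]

Yes, No, No

The classifier is using: suit is clubs.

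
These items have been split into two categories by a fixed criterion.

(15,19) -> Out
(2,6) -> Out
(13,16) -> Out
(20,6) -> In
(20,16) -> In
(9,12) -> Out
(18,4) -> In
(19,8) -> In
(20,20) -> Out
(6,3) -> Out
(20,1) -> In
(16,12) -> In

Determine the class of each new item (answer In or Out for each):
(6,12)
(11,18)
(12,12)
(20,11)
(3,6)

All 'In' examples share one property — first > second AND sum ≥ 21 — and every 'Out' example lacks it.
(6,12): 6 < 12, 6+12 = 18, does not fit → Out. (11,18): 11 < 18, 11+18 = 29, does not fit → Out. (12,12): 12 = 12, 12+12 = 24, does not fit → Out. (20,11): 20 > 11, 20+11 = 31, meets the rule → In. (3,6): 3 < 6, 3+6 = 9, does not fit → Out.

Out, Out, Out, In, Out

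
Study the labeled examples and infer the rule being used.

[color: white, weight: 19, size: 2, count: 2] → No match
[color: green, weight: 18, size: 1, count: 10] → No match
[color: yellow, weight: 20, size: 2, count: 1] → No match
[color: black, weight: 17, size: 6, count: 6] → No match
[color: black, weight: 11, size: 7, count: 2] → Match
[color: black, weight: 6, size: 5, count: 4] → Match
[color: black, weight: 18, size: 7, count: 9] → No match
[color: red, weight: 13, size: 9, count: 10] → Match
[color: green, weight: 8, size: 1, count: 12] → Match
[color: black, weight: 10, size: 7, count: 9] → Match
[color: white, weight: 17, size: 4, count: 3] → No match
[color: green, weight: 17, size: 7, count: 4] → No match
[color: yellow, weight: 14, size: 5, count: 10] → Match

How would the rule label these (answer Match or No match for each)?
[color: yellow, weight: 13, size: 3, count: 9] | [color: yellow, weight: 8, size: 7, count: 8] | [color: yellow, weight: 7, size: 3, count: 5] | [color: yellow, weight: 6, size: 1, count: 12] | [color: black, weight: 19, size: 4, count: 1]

Match, Match, Match, Match, No match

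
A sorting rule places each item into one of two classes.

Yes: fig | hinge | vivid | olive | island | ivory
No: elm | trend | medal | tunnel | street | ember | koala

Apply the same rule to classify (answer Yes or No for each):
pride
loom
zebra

Every 'Yes' example satisfies: contains 'i'. None of the 'No' examples do.
pride: has 'i' — matches, so Yes.
loom: no 'i' — does not fit, so No.
zebra: no 'i' — does not fit, so No.

Yes, No, No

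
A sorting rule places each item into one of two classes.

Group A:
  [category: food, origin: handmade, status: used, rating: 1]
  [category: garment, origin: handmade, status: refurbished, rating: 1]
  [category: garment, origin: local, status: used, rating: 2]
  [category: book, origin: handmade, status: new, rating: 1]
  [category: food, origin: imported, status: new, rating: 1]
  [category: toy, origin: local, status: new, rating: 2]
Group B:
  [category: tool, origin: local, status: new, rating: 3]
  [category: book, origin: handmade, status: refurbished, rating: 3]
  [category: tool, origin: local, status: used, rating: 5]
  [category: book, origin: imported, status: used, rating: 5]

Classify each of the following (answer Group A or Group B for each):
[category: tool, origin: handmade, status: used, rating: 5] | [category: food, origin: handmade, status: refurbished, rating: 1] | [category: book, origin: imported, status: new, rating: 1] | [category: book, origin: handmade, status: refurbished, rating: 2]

Group B, Group A, Group A, Group A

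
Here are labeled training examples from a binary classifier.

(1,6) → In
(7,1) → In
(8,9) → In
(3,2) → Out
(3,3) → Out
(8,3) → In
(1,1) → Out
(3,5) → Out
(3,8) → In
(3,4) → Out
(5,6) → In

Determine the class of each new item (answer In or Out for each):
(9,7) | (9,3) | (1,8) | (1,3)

A rule that fits every label: max ≥ 6 — true of each 'In' example, false of each 'Out' one.

In, In, In, Out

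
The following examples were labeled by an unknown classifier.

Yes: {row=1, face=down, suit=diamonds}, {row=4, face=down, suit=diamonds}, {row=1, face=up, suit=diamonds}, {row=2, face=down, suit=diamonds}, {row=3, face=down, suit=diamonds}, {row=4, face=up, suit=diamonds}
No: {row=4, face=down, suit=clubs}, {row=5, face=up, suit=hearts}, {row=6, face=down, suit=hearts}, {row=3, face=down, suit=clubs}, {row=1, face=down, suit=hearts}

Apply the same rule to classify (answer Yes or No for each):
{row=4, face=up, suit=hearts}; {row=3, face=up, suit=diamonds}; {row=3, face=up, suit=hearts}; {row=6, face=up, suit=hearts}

No, Yes, No, No

The distinguishing property — suit is diamonds — holds for all the 'Yes' cases and none of the 'No' cases.
{row=4, face=up, suit=hearts}: suit is hearts, does not satisfy this → No.
{row=3, face=up, suit=diamonds}: suit is diamonds, qualifies → Yes.
{row=3, face=up, suit=hearts}: suit is hearts, does not satisfy this → No.
{row=6, face=up, suit=hearts}: suit is hearts, does not satisfy this → No.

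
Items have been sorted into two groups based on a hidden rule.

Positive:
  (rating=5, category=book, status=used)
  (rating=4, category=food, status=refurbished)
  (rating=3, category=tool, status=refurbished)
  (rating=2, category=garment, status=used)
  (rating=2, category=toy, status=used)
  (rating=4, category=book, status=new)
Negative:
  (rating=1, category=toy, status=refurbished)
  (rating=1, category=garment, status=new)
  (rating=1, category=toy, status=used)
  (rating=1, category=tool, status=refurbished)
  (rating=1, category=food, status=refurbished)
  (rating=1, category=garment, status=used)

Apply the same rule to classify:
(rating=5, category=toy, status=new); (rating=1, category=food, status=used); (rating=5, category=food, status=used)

The pattern is that an item is 'Positive' exactly when: rating ≥ 2.
(rating=5, category=toy, status=new): rating = 5 — has this property, so Positive.
(rating=1, category=food, status=used): rating = 1 — does not fit, so Negative.
(rating=5, category=food, status=used): rating = 5 — has this property, so Positive.

Positive, Negative, Positive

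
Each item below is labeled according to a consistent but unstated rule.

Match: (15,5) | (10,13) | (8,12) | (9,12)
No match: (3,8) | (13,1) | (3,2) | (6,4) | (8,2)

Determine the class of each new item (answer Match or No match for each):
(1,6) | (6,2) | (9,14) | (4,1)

No match, No match, Match, No match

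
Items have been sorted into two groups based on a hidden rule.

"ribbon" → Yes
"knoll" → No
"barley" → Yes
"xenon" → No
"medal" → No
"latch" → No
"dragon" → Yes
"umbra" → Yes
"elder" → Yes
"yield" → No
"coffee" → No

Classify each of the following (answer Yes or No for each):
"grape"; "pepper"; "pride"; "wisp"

Yes, Yes, Yes, No

Every 'Yes' example satisfies: contains 'r'. None of the 'No' examples do.
"grape": Yes (has 'r'). "pepper": Yes (has 'r'). "pride": Yes (has 'r'). "wisp": No (no 'r').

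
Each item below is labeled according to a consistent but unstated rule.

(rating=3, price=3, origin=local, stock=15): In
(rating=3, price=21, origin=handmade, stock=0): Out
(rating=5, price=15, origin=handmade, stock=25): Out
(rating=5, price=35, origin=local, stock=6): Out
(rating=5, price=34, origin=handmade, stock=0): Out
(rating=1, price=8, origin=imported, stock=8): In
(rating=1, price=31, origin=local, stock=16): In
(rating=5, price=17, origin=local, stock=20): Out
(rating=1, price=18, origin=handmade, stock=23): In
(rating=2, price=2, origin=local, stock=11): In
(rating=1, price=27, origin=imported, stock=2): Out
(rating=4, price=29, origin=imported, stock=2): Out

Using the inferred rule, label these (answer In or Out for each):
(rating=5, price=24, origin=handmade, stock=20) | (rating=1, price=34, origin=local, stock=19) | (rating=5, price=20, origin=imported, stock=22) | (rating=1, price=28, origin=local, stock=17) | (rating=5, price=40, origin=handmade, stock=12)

The distinguishing property — rating ≤ 3 AND stock ≥ 6 — holds for all the 'In' cases and none of the 'Out' cases.

Out, In, Out, In, Out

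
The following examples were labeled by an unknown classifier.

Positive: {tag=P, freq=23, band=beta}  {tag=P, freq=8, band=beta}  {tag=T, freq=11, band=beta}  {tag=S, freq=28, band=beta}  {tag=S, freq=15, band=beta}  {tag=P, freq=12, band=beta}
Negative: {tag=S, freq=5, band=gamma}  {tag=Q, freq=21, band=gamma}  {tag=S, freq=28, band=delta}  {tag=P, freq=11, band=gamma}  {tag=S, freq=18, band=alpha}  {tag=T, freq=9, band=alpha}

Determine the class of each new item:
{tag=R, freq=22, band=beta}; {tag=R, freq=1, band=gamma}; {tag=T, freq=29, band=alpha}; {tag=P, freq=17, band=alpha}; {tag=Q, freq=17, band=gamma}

The distinguishing property — band is beta — holds for all the 'Positive' cases and none of the 'Negative' cases.
{tag=R, freq=22, band=beta}: Positive (band is beta).
{tag=R, freq=1, band=gamma}: Negative (band is gamma).
{tag=T, freq=29, band=alpha}: Negative (band is alpha).
{tag=P, freq=17, band=alpha}: Negative (band is alpha).
{tag=Q, freq=17, band=gamma}: Negative (band is gamma).

Positive, Negative, Negative, Negative, Negative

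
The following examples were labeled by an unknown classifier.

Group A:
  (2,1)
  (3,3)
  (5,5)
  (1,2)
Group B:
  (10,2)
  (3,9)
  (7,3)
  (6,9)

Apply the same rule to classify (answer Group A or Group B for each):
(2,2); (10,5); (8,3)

The rule appears to be: max ≤ 5.

Group A, Group B, Group B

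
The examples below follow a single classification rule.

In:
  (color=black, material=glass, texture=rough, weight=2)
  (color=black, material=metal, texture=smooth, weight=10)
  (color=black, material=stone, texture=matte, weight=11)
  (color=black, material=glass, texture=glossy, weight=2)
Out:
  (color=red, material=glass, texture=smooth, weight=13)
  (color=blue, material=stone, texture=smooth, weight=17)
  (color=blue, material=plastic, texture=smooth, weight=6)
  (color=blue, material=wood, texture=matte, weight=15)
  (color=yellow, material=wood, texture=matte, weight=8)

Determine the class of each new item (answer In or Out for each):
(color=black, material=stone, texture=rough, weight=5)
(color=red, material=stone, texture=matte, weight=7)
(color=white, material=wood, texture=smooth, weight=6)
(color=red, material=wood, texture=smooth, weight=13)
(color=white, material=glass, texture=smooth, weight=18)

In, Out, Out, Out, Out

Rule: color is black. This holds for each 'In' example and fails for each 'Out' one.
(color=black, material=stone, texture=rough, weight=5): color is black — matches, so In.
(color=red, material=stone, texture=matte, weight=7): color is red — does not satisfy this, so Out.
(color=white, material=wood, texture=smooth, weight=6): color is white — does not satisfy this, so Out.
(color=red, material=wood, texture=smooth, weight=13): color is red — does not satisfy this, so Out.
(color=white, material=glass, texture=smooth, weight=18): color is white — does not satisfy this, so Out.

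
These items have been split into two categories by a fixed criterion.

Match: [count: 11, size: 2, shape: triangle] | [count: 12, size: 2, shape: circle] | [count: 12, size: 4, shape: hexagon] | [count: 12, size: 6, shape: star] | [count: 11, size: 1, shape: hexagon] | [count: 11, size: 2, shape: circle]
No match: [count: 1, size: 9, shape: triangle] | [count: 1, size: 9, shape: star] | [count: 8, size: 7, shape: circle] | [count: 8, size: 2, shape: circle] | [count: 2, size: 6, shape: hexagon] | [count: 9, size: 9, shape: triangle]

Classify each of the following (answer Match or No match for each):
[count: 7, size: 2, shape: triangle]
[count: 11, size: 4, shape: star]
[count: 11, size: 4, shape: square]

No match, Match, Match

'Match' ⟺ count ≥ 11.
[count: 7, size: 2, shape: triangle]: count = 7, fails the rule → No match. [count: 11, size: 4, shape: star]: count = 11, fits → Match. [count: 11, size: 4, shape: square]: count = 11, fits → Match.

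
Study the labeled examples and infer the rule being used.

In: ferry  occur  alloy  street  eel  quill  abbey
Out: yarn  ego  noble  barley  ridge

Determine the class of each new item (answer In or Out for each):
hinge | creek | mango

Out, In, Out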